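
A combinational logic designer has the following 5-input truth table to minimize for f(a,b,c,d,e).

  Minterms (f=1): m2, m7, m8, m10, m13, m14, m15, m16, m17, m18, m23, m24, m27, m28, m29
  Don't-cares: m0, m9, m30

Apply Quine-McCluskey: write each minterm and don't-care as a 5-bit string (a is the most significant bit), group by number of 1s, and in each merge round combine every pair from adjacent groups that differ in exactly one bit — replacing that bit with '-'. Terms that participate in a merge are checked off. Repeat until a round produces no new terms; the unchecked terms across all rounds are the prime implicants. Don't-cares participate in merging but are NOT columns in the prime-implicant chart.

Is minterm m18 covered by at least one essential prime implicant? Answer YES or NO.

size-2^0 implicants → 00000(✓)  00010(✓)  00111(✓)  01000(✓)  01001(✓)  01010(✓)  01101(✓)  01110(✓)  01111(✓)  10000(✓)  10001(✓)  10010(✓)  10111(✓)  11000(✓)  11011  11100(✓)  11101(✓)  11110(✓)
size-2^1 implicants → -0000(✓)  -0010(✓)  -0111  -1000(✓)  -1101  -1110  0-000(✓)  0-010(✓)  0-111  000-0(✓)  01-01  01-10  010-0(✓)  0100-  011-1  0111-  1-000(✓)  100-0(✓)  1000-  11-00  111-0  1110-
size-2^2 implicants → --000  -00-0  0-0-0
Unchecked terms (primes): --000, -00-0, -0111, -1101, -1110, 0-0-0, 0-111, 01-01, 01-10, 0100-, 011-1, 0111-, 1000-, 11-00, 11011, 111-0, 1110-
Minterm coverage:
  m2 ⊆ -00-0,0-0-0
  m7 ⊆ -0111,0-111
  m8 ⊆ --000,0-0-0,0100-
  m10 ⊆ 0-0-0,01-10
  m13 ⊆ -1101,01-01,011-1
  m14 ⊆ -1110,01-10,0111-
  m15 ⊆ 0-111,011-1,0111-
  m16 ⊆ --000,-00-0,1000-
  m17 ⊆ 1000- [E]
  m18 ⊆ -00-0 [E]
  m23 ⊆ -0111 [E]
  m24 ⊆ --000,11-00
  m27 ⊆ 11011 [E]
  m28 ⊆ 11-00,111-0,1110-
  m29 ⊆ -1101,1110-
E = {-00-0, -0111, 1000-, 11011}

YES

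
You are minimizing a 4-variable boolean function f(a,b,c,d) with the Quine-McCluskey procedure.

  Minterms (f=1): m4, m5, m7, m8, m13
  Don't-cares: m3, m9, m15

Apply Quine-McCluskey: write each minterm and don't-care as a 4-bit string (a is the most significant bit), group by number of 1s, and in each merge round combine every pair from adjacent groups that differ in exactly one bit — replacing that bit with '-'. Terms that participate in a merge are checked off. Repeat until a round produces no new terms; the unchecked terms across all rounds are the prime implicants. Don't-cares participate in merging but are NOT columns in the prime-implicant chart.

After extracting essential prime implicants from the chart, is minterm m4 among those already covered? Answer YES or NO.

YES

size-2^0 implicants → 0011(✓)  0100(✓)  0101(✓)  0111(✓)  1000(✓)  1001(✓)  1101(✓)  1111(✓)
size-2^1 implicants → -101(✓)  -111(✓)  0-11  01-1(✓)  010-  1-01  100-  11-1(✓)
size-2^2 implicants → -1-1
Unchecked terms (primes): -1-1, 0-11, 010-, 1-01, 100-
Minterm coverage:
  m4 ⊆ 010- [E]
  m5 ⊆ -1-1,010-
  m7 ⊆ -1-1,0-11
  m8 ⊆ 100- [E]
  m13 ⊆ -1-1,1-01
E = {010-, 100-}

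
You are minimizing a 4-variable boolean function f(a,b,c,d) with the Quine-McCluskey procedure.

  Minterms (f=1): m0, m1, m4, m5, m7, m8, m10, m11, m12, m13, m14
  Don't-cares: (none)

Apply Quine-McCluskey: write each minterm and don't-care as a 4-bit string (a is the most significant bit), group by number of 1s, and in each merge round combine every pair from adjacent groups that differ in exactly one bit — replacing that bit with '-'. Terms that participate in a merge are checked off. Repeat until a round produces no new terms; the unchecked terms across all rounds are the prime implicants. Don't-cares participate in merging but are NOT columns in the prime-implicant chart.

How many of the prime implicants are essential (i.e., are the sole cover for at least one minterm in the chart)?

5

[col 0] 0000*, 0001*, 0100*, 0101*, 0111*, 1000*, 1010*, 1011*, 1100*, 1101*, 1110*
[col 1] -000*, -100*, -101*, 0-00*, 0-01*, 000-*, 01-1, 010-*, 1-00*, 1-10*, 10-0*, 101-, 11-0*, 110-*
[col 2] --00, -10-, 0-0-, 1--0
Prime implicants: --00, -10-, 0-0-, 01-1, 1--0, 101-
PI chart (minterm → PIs covering it):
  0 | --00,0-0-
  1 | 0-0-  (sole → essential)
  4 | --00,-10-,0-0-
  5 | -10-,0-0-,01-1
  7 | 01-1  (sole → essential)
  8 | --00,1--0
  10 | 1--0,101-
  11 | 101-  (sole → essential)
  12 | --00,-10-,1--0
  13 | -10-  (sole → essential)
  14 | 1--0  (sole → essential)
Essential prime implicants: -10-, 0-0-, 01-1, 1--0, 101-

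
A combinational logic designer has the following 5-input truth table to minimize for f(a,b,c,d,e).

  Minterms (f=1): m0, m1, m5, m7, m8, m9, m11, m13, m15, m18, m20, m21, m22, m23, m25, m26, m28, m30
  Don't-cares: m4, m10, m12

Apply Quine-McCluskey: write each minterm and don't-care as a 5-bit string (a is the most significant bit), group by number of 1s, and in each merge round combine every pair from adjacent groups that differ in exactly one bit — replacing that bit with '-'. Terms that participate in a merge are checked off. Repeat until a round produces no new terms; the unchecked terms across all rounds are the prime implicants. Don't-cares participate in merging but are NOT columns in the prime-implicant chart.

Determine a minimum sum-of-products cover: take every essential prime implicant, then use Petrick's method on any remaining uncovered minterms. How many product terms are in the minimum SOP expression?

6

[col 0] 00000*, 00001*, 00100*, 00101*, 00111*, 01000*, 01001*, 01010*, 01011*, 01100*, 01101*, 01111*, 10010*, 10100*, 10101*, 10110*, 10111*, 11001*, 11010*, 11100*, 11110*
[col 1] -0100*, -0101*, -0111*, -1001, -1010, -1100*, 0-000*, 0-001*, 0-100*, 0-101*, 0-111*, 00-00*, 00-01*, 0000-*, 001-1*, 0010-*, 01-00*, 01-01*, 01-11*, 010-0*, 010-1*, 0100-*, 0101-*, 011-1*, 0110-*, 1-010*, 1-100*, 1-110*, 10-10*, 101-0*, 101-1*, 1010-*, 1011-*, 11-10*, 111-0*
[col 2] --100, -01-1, -010-, 0--00*, 0--01*, 0-00-*, 0-1-1, 0-10-*, 00-0-*, 01--1, 01-0-*, 010--, 1--10, 1-1-0, 101--
[col 3] 0--0-
Prime implicants: --100, -01-1, -010-, -1001, -1010, 0--0-, 0-1-1, 01--1, 010--, 1--10, 1-1-0, 101--
PI chart (minterm → PIs covering it):
  0 | 0--0-  (sole → essential)
  1 | 0--0-  (sole → essential)
  5 | -01-1,-010-,0--0-,0-1-1
  7 | -01-1,0-1-1
  8 | 0--0-,010--
  9 | -1001,0--0-,01--1,010--
  11 | 01--1,010--
  13 | 0--0-,0-1-1,01--1
  15 | 0-1-1,01--1
  18 | 1--10  (sole → essential)
  20 | --100,-010-,1-1-0,101--
  21 | -01-1,-010-,101--
  22 | 1--10,1-1-0,101--
  23 | -01-1,101--
  25 | -1001  (sole → essential)
  26 | -1010,1--10
  28 | --100,1-1-0
  30 | 1--10,1-1-0
Essential prime implicants: -1001, 0--0-, 1--10
Petrick residual → --100, -01-1, 01--1
Minimum SOP uses 6 PIs: cd'e' + b'ce + bc'd'e + a'd' + a'be + ade'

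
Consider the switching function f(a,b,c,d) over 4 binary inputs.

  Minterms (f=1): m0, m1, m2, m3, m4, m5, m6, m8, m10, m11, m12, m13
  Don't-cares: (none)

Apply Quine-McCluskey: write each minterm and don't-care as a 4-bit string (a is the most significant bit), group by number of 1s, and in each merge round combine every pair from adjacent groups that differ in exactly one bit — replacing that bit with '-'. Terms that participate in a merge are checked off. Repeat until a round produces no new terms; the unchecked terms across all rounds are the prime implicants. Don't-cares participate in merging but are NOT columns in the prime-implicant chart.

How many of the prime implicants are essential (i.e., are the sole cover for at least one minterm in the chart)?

3

[col 0] 0000*, 0001*, 0010*, 0011*, 0100*, 0101*, 0110*, 1000*, 1010*, 1011*, 1100*, 1101*
[col 1] -000*, -010*, -011*, -100*, -101*, 0-00*, 0-01*, 0-10*, 00-0*, 00-1*, 000-*, 001-*, 01-0*, 010-*, 1-00*, 10-0*, 101-*, 110-*
[col 2] --00, -0-0, -01-, -10-, 0--0, 0-0-, 00--
Prime implicants: --00, -0-0, -01-, -10-, 0--0, 0-0-, 00--
PI chart (minterm → PIs covering it):
  0 | --00,-0-0,0--0,0-0-,00--
  1 | 0-0-,00--
  2 | -0-0,-01-,0--0,00--
  3 | -01-,00--
  4 | --00,-10-,0--0,0-0-
  5 | -10-,0-0-
  6 | 0--0  (sole → essential)
  8 | --00,-0-0
  10 | -0-0,-01-
  11 | -01-  (sole → essential)
  12 | --00,-10-
  13 | -10-  (sole → essential)
Essential prime implicants: -01-, -10-, 0--0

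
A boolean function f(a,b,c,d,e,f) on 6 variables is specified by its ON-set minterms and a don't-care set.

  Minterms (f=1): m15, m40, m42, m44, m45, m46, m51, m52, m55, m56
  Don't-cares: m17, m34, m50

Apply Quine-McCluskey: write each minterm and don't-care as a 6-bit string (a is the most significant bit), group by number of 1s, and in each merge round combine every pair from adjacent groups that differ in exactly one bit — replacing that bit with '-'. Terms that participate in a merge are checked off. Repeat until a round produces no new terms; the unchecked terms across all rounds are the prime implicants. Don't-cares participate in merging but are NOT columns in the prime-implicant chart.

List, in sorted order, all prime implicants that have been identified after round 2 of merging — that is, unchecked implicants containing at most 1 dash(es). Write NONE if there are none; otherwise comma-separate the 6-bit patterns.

001111, 010001, 1-0010, 1-1000, 10-010, 10110-, 110-11, 11001-, 110100

[col 0] 001111, 010001, 100010*, 101000*, 101010*, 101100*, 101101*, 101110*, 110010*, 110011*, 110100, 110111*, 111000*
[col 1] 1-0010, 1-1000, 10-010, 101-00*, 101-10*, 1010-0*, 1011-0*, 10110-, 110-11, 11001-
[col 2] 101--0
Prime implicants: 001111, 010001, 1-0010, 1-1000, 10-010, 101--0, 10110-, 110-11, 11001-, 110100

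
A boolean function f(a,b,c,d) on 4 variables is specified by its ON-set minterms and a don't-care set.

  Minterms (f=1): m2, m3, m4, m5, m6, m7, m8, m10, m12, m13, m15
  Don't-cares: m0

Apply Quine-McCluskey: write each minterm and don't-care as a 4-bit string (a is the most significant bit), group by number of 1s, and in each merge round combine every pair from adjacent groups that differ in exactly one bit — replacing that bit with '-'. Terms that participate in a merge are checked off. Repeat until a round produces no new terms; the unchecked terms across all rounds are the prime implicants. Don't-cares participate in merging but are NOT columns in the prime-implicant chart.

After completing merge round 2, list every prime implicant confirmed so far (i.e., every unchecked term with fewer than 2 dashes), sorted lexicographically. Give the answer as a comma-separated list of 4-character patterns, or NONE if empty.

NONE

size-2^0 implicants → 0000(✓)  0010(✓)  0011(✓)  0100(✓)  0101(✓)  0110(✓)  0111(✓)  1000(✓)  1010(✓)  1100(✓)  1101(✓)  1111(✓)
size-2^1 implicants → -000(✓)  -010(✓)  -100(✓)  -101(✓)  -111(✓)  0-00(✓)  0-10(✓)  0-11(✓)  00-0(✓)  001-(✓)  01-0(✓)  01-1(✓)  010-(✓)  011-(✓)  1-00(✓)  10-0(✓)  11-1(✓)  110-(✓)
size-2^2 implicants → --00  -0-0  -1-1  -10-  0--0  0-1-  01--
Unchecked terms (primes): --00, -0-0, -1-1, -10-, 0--0, 0-1-, 01--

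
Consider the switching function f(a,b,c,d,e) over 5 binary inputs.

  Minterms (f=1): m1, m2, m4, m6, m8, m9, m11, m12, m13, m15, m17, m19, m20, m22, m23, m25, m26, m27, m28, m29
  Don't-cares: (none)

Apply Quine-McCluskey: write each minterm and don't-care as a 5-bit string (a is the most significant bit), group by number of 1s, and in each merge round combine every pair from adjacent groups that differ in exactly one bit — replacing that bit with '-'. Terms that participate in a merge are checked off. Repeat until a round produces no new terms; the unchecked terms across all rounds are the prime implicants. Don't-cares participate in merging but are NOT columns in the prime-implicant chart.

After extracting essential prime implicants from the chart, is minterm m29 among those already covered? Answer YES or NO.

Round 0: 00001✓ 00010✓ 00100✓ 00110✓ 01000✓ 01001✓ 01011✓ 01100✓ 01101✓ 01111✓ 10001✓ 10011✓ 10100✓ 10110✓ 10111✓ 11001✓ 11010✓ 11011✓ 11100✓ 11101✓
Round 1: -0001✓ -0100✓ -0110✓ -1001✓ -1011✓ -1100✓ -1101✓ 0-001✓ 0-100✓ 00-10 001-0✓ 01-00✓ 01-01✓ 01-11✓ 010-1✓ 0100-✓ 011-1✓ 0110-✓ 1-001✓ 1-011✓ 1-100✓ 10-11 100-1✓ 101-0✓ 1011- 11-01✓ 110-1✓ 1101- 1110-✓
Round 2: --001 --100 -01-0 -1-01 -10-1 -110- 01--1 01-0- 1-0-1
PIs = {--001, --100, -01-0, -1-01, -10-1, -110-, 00-10, 01--1, 01-0-, 1-0-1, 10-11, 1011-, 1101-}
Coverage chart:
  m1: --001 ←essential
  m2: 00-10 ←essential
  m4: --100,-01-0
  m6: -01-0,00-10
  m8: 01-0- ←essential
  m9: --001,-1-01,-10-1,01--1,01-0-
  m11: -10-1,01--1
  m12: --100,-110-,01-0-
  m13: -1-01,-110-,01--1,01-0-
  m15: 01--1 ←essential
  m17: --001,1-0-1
  m19: 1-0-1,10-11
  m20: --100,-01-0
  m22: -01-0,1011-
  m23: 10-11,1011-
  m25: --001,-1-01,-10-1,1-0-1
  m26: 1101- ←essential
  m27: -10-1,1-0-1,1101-
  m28: --100,-110-
  m29: -1-01,-110-
Essential: --001, 00-10, 01--1, 01-0-, 1101-

NO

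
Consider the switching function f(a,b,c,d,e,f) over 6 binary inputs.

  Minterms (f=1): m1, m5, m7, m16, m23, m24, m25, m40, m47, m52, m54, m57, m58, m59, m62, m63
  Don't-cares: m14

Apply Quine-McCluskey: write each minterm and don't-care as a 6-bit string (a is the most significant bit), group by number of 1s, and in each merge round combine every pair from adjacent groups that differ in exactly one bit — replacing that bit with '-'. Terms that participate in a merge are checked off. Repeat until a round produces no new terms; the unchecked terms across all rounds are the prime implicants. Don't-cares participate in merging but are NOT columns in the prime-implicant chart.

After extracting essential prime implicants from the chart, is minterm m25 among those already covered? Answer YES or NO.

Round 0: 000001✓ 000101✓ 000111✓ 001110 010000✓ 010111✓ 011000✓ 011001✓ 101000 101111✓ 110100✓ 110110✓ 111001✓ 111010✓ 111011✓ 111110✓ 111111✓
Round 1: -11001 0-0111 000-01 0001-1 01-000 01100- 1-1111 11-110 1101-0 111-10✓ 111-11✓ 1110-1 11101-✓ 11111-✓
Round 2: 111-1-
PIs = {-11001, 0-0111, 000-01, 0001-1, 001110, 01-000, 01100-, 1-1111, 101000, 11-110, 1101-0, 111-1-, 1110-1}
Coverage chart:
  m1: 000-01 ←essential
  m5: 000-01,0001-1
  m7: 0-0111,0001-1
  m16: 01-000 ←essential
  m23: 0-0111 ←essential
  m24: 01-000,01100-
  m25: -11001,01100-
  m40: 101000 ←essential
  m47: 1-1111 ←essential
  m52: 1101-0 ←essential
  m54: 11-110,1101-0
  m57: -11001,1110-1
  m58: 111-1- ←essential
  m59: 111-1-,1110-1
  m62: 11-110,111-1-
  m63: 1-1111,111-1-
Essential: 0-0111, 000-01, 01-000, 1-1111, 101000, 1101-0, 111-1-

NO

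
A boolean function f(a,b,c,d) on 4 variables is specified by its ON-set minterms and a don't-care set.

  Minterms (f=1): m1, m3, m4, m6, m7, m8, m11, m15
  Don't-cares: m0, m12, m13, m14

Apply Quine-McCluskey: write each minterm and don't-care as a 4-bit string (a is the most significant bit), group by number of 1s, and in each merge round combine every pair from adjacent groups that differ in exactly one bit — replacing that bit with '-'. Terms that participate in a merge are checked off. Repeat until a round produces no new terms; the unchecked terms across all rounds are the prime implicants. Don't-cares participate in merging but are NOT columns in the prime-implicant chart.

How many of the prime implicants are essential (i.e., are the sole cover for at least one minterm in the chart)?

size-2^0 implicants → 0000(✓)  0001(✓)  0011(✓)  0100(✓)  0110(✓)  0111(✓)  1000(✓)  1011(✓)  1100(✓)  1101(✓)  1110(✓)  1111(✓)
size-2^1 implicants → -000(✓)  -011(✓)  -100(✓)  -110(✓)  -111(✓)  0-00(✓)  0-11(✓)  00-1  000-  01-0(✓)  011-(✓)  1-00(✓)  1-11(✓)  11-0(✓)  11-1(✓)  110-(✓)  111-(✓)
size-2^2 implicants → --00  --11  -1-0  -11-  11--
Unchecked terms (primes): --00, --11, -1-0, -11-, 00-1, 000-, 11--
Minterm coverage:
  m1 ⊆ 00-1,000-
  m3 ⊆ --11,00-1
  m4 ⊆ --00,-1-0
  m6 ⊆ -1-0,-11-
  m7 ⊆ --11,-11-
  m8 ⊆ --00 [E]
  m11 ⊆ --11 [E]
  m15 ⊆ --11,-11-,11--
E = {--00, --11}

2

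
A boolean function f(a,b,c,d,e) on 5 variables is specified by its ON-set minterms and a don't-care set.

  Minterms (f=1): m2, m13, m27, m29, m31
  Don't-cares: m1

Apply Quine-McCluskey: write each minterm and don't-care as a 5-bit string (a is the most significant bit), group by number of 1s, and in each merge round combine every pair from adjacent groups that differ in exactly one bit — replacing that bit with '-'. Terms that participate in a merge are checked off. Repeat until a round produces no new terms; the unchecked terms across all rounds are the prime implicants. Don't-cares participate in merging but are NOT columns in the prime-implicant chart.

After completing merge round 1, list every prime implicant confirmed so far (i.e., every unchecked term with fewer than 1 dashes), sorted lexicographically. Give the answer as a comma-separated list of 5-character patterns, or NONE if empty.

00001, 00010

Round 0: 00001 00010 01101✓ 11011✓ 11101✓ 11111✓
Round 1: -1101 11-11 111-1
PIs = {-1101, 00001, 00010, 11-11, 111-1}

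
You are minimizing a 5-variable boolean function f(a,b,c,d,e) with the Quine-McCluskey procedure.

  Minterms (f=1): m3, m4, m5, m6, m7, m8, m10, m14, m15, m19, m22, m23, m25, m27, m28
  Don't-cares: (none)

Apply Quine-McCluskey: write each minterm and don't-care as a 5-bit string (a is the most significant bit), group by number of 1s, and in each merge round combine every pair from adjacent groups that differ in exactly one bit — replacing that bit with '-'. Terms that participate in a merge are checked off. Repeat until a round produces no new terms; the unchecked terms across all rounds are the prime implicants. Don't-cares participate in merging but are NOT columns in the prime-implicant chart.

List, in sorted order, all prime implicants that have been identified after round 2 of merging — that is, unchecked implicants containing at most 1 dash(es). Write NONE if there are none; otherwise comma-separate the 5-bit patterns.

Round 0: 00011✓ 00100✓ 00101✓ 00110✓ 00111✓ 01000✓ 01010✓ 01110✓ 01111✓ 10011✓ 10110✓ 10111✓ 11001✓ 11011✓ 11100
Round 1: -0011✓ -0110✓ -0111✓ 0-110✓ 0-111✓ 00-11✓ 001-0✓ 001-1✓ 0010-✓ 0011-✓ 01-10 010-0 0111-✓ 1-011 10-11✓ 1011-✓ 110-1
Round 2: -0-11 -011- 0-11- 001--
PIs = {-0-11, -011-, 0-11-, 001--, 01-10, 010-0, 1-011, 110-1, 11100}

01-10, 010-0, 1-011, 110-1, 11100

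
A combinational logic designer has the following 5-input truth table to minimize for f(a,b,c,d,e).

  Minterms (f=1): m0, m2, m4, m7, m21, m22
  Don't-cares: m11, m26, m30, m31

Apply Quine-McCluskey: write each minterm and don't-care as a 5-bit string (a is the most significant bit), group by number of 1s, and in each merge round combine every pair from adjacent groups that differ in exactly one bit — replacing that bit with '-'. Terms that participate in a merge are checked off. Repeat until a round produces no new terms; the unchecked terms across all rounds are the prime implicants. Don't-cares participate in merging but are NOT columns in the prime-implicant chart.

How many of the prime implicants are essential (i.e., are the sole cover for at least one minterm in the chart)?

5

[col 0] 00000*, 00010*, 00100*, 00111, 01011, 10101, 10110*, 11010*, 11110*, 11111*
[col 1] 00-00, 000-0, 1-110, 11-10, 1111-
Prime implicants: 00-00, 000-0, 00111, 01011, 1-110, 10101, 11-10, 1111-
PI chart (minterm → PIs covering it):
  0 | 00-00,000-0
  2 | 000-0  (sole → essential)
  4 | 00-00  (sole → essential)
  7 | 00111  (sole → essential)
  21 | 10101  (sole → essential)
  22 | 1-110  (sole → essential)
Essential prime implicants: 00-00, 000-0, 00111, 1-110, 10101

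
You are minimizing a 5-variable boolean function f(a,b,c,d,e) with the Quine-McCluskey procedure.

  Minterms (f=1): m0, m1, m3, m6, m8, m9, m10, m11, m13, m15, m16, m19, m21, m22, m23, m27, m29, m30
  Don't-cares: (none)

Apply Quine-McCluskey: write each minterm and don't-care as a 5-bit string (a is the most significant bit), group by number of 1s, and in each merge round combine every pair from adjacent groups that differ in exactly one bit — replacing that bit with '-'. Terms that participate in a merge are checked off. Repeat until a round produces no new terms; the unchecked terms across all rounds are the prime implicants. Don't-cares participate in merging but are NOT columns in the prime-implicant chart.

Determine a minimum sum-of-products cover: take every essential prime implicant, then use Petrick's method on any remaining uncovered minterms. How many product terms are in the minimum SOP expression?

9

[col 0] 00000*, 00001*, 00011*, 00110*, 01000*, 01001*, 01010*, 01011*, 01101*, 01111*, 10000*, 10011*, 10101*, 10110*, 10111*, 11011*, 11101*, 11110*
[col 1] -0000, -0011*, -0110, -1011*, -1101, 0-000*, 0-001*, 0-011*, 000-1*, 0000-*, 01-01*, 01-11*, 010-0*, 010-1*, 0100-*, 0101-*, 011-1*, 1-011*, 1-101, 1-110, 10-11, 101-1, 1011-
[col 2] --011, 0-0-1, 0-00-, 01--1, 010--
Prime implicants: --011, -0000, -0110, -1101, 0-0-1, 0-00-, 01--1, 010--, 1-101, 1-110, 10-11, 101-1, 1011-
PI chart (minterm → PIs covering it):
  0 | -0000,0-00-
  1 | 0-0-1,0-00-
  3 | --011,0-0-1
  6 | -0110  (sole → essential)
  8 | 0-00-,010--
  9 | 0-0-1,0-00-,01--1,010--
  10 | 010--  (sole → essential)
  11 | --011,0-0-1,01--1,010--
  13 | -1101,01--1
  15 | 01--1  (sole → essential)
  16 | -0000  (sole → essential)
  19 | --011,10-11
  21 | 1-101,101-1
  22 | -0110,1-110,1011-
  23 | 10-11,101-1,1011-
  27 | --011  (sole → essential)
  29 | -1101,1-101
  30 | 1-110  (sole → essential)
Essential prime implicants: --011, -0000, -0110, 01--1, 010--, 1-110
Petrick residual → -1101, 0-0-1, 101-1
Minimum SOP uses 9 PIs: c'de + b'c'd'e' + b'cde' + bcd'e + a'c'e + a'be + a'bc' + acde' + ab'ce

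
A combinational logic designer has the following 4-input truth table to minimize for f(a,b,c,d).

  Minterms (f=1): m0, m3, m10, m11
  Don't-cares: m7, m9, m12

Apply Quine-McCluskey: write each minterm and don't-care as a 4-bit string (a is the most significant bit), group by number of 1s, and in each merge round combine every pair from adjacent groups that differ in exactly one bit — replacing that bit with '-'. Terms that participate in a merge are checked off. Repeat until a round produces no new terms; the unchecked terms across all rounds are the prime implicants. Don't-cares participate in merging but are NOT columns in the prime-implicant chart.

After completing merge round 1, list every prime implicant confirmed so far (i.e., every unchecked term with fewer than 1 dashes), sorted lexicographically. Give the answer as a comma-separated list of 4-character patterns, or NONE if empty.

0000, 1100

size-2^0 implicants → 0000  0011(✓)  0111(✓)  1001(✓)  1010(✓)  1011(✓)  1100
size-2^1 implicants → -011  0-11  10-1  101-
Unchecked terms (primes): -011, 0-11, 0000, 10-1, 101-, 1100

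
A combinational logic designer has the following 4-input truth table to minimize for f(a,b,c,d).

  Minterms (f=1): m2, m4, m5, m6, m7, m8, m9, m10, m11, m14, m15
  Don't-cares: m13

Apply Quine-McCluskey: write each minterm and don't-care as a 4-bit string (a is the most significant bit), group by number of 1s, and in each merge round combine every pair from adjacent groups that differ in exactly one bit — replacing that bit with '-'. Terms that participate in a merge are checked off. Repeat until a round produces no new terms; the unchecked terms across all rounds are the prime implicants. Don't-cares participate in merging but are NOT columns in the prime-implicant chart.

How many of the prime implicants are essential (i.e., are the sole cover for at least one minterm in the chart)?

[col 0] 0010*, 0100*, 0101*, 0110*, 0111*, 1000*, 1001*, 1010*, 1011*, 1101*, 1110*, 1111*
[col 1] -010*, -101*, -110*, -111*, 0-10*, 01-0*, 01-1*, 010-*, 011-*, 1-01*, 1-10*, 1-11*, 10-0*, 10-1*, 100-*, 101-*, 11-1*, 111-*
[col 2] --10, -1-1, -11-, 01--, 1--1, 1-1-, 10--
Prime implicants: --10, -1-1, -11-, 01--, 1--1, 1-1-, 10--
PI chart (minterm → PIs covering it):
  2 | --10  (sole → essential)
  4 | 01--  (sole → essential)
  5 | -1-1,01--
  6 | --10,-11-,01--
  7 | -1-1,-11-,01--
  8 | 10--  (sole → essential)
  9 | 1--1,10--
  10 | --10,1-1-,10--
  11 | 1--1,1-1-,10--
  14 | --10,-11-,1-1-
  15 | -1-1,-11-,1--1,1-1-
Essential prime implicants: --10, 01--, 10--

3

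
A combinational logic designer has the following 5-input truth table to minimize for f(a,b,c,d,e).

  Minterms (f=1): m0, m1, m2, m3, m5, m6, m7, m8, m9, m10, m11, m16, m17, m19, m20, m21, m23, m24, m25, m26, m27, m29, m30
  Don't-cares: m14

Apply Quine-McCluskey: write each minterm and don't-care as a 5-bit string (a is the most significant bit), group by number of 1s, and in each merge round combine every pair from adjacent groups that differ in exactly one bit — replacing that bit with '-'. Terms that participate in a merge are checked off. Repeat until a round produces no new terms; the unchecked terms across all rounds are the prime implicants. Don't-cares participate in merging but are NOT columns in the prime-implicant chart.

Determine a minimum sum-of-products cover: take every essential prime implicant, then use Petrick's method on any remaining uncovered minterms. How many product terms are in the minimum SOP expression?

7

[col 0] 00000*, 00001*, 00010*, 00011*, 00101*, 00110*, 00111*, 01000*, 01001*, 01010*, 01011*, 01110*, 10000*, 10001*, 10011*, 10100*, 10101*, 10111*, 11000*, 11001*, 11010*, 11011*, 11101*, 11110*
[col 1] -0000*, -0001*, -0011*, -0101*, -0111*, -1000*, -1001*, -1010*, -1011*, -1110*, 0-000*, 0-001*, 0-010*, 0-011*, 0-110*, 00-01*, 00-10*, 00-11*, 000-0*, 000-1*, 0000-*, 0001-*, 001-1*, 0011-*, 01-10*, 010-0*, 010-1*, 0100-*, 0101-*, 1-000*, 1-001*, 1-011*, 1-101*, 10-00*, 10-01*, 10-11*, 100-1*, 1000-*, 101-1*, 1010-*, 11-01*, 11-10*, 110-0*, 110-1*, 1100-*, 1101-*
[col 2] --000*, --001*, --011*, -0-01*, -0-11*, -00-1*, -000-*, -01-1*, -1-10, -10-0*, -10-1*, -100-*, -101-*, 0--10, 0-0-0*, 0-0-1*, 0-00-*, 0-01-*, 00--1*, 00-1-, 000--*, 010--*, 1--01, 1-0-1*, 1-00-*, 10--1*, 10-0-, 110--*
[col 3] --0-1, --00-, -0--1, -10--, 0-0--
Prime implicants: --0-1, --00-, -0--1, -1-10, -10--, 0--10, 0-0--, 00-1-, 1--01, 10-0-
PI chart (minterm → PIs covering it):
  0 | --00-,0-0--
  1 | --0-1,--00-,-0--1,0-0--
  2 | 0--10,0-0--,00-1-
  3 | --0-1,-0--1,0-0--,00-1-
  5 | -0--1  (sole → essential)
  6 | 0--10,00-1-
  7 | -0--1,00-1-
  8 | --00-,-10--,0-0--
  9 | --0-1,--00-,-10--,0-0--
  10 | -1-10,-10--,0--10,0-0--
  11 | --0-1,-10--,0-0--
  16 | --00-,10-0-
  17 | --0-1,--00-,-0--1,1--01,10-0-
  19 | --0-1,-0--1
  20 | 10-0-  (sole → essential)
  21 | -0--1,1--01,10-0-
  23 | -0--1  (sole → essential)
  24 | --00-,-10--
  25 | --0-1,--00-,-10--,1--01
  26 | -1-10,-10--
  27 | --0-1,-10--
  29 | 1--01  (sole → essential)
  30 | -1-10  (sole → essential)
Essential prime implicants: -0--1, -1-10, 1--01, 10-0-
Petrick residual → --0-1, --00-, 0--10
Minimum SOP uses 7 PIs: c'e + c'd' + b'e + bde' + a'de' + ad'e + ab'd'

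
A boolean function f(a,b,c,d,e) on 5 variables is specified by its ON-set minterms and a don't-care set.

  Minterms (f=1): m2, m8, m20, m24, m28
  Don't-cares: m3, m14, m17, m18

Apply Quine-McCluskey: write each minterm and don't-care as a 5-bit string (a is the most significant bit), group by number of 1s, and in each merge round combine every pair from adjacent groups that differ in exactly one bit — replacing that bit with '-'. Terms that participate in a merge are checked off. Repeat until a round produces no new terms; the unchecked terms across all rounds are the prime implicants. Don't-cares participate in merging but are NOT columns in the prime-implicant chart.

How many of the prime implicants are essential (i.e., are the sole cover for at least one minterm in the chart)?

[col 0] 00010*, 00011*, 01000*, 01110, 10001, 10010*, 10100*, 11000*, 11100*
[col 1] -0010, -1000, 0001-, 1-100, 11-00
Prime implicants: -0010, -1000, 0001-, 01110, 1-100, 10001, 11-00
PI chart (minterm → PIs covering it):
  2 | -0010,0001-
  8 | -1000  (sole → essential)
  20 | 1-100  (sole → essential)
  24 | -1000,11-00
  28 | 1-100,11-00
Essential prime implicants: -1000, 1-100

2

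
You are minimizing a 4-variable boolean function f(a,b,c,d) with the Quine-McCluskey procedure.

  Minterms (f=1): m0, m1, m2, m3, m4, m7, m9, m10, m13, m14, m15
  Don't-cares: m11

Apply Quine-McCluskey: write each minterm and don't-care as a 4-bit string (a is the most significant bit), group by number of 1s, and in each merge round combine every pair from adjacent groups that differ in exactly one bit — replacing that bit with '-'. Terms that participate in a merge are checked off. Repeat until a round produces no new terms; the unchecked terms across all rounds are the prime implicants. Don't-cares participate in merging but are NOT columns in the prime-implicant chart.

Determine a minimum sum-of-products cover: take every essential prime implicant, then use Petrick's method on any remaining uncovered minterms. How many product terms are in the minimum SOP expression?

size-2^0 implicants → 0000(✓)  0001(✓)  0010(✓)  0011(✓)  0100(✓)  0111(✓)  1001(✓)  1010(✓)  1011(✓)  1101(✓)  1110(✓)  1111(✓)
size-2^1 implicants → -001(✓)  -010(✓)  -011(✓)  -111(✓)  0-00  0-11(✓)  00-0(✓)  00-1(✓)  000-(✓)  001-(✓)  1-01(✓)  1-10(✓)  1-11(✓)  10-1(✓)  101-(✓)  11-1(✓)  111-(✓)
size-2^2 implicants → --11  -0-1  -01-  00--  1--1  1-1-
Unchecked terms (primes): --11, -0-1, -01-, 0-00, 00--, 1--1, 1-1-
Minterm coverage:
  m0 ⊆ 0-00,00--
  m1 ⊆ -0-1,00--
  m2 ⊆ -01-,00--
  m3 ⊆ --11,-0-1,-01-,00--
  m4 ⊆ 0-00 [E]
  m7 ⊆ --11 [E]
  m9 ⊆ -0-1,1--1
  m10 ⊆ -01-,1-1-
  m13 ⊆ 1--1 [E]
  m14 ⊆ 1-1- [E]
  m15 ⊆ --11,1--1,1-1-
E = {--11, 0-00, 1--1, 1-1-}
Petrick residual → 00--
Cover = cd + a'c'd' + a'b' + ad + ac  |cover|=5

5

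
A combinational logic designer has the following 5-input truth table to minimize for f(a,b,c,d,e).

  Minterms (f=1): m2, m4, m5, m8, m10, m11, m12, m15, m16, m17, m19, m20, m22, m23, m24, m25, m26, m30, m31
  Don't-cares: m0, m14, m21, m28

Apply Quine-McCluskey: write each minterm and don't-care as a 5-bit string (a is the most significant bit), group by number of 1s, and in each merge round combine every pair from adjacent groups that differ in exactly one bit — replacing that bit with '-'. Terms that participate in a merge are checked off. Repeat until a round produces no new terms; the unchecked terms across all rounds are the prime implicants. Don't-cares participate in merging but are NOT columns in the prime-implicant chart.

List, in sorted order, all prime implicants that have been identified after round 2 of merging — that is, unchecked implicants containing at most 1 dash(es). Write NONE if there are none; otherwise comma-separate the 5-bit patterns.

[col 0] 00000*, 00010*, 00100*, 00101*, 01000*, 01010*, 01011*, 01100*, 01110*, 01111*, 10000*, 10001*, 10011*, 10100*, 10101*, 10110*, 10111*, 11000*, 11001*, 11010*, 11100*, 11110*, 11111*
[col 1] -0000*, -0100*, -0101*, -1000*, -1010*, -1100*, -1110*, -1111*, 0-000*, 0-010*, 0-100*, 00-00*, 000-0*, 0010-*, 01-00*, 01-10*, 01-11*, 010-0*, 0101-*, 011-0*, 0111-*, 1-000*, 1-001*, 1-100*, 1-110*, 1-111*, 10-00*, 10-01*, 10-11*, 100-1*, 1000-*, 101-0*, 101-1*, 1010-*, 1011-*, 11-00*, 11-10*, 110-0*, 1100-*, 111-0*, 1111-*
[col 2] --000*, --100*, -0-00*, -010-, -1-00*, -1-10*, -10-0*, -11-0*, -111-, 0--00*, 0-0-0, 01--0*, 01-1-, 1--00*, 1-00-, 1-1-0, 1-11-, 10--1, 10-0-, 101--, 11--0*
[col 3] ---00, -1--0
Prime implicants: ---00, -010-, -1--0, -111-, 0-0-0, 01-1-, 1-00-, 1-1-0, 1-11-, 10--1, 10-0-, 101--

NONE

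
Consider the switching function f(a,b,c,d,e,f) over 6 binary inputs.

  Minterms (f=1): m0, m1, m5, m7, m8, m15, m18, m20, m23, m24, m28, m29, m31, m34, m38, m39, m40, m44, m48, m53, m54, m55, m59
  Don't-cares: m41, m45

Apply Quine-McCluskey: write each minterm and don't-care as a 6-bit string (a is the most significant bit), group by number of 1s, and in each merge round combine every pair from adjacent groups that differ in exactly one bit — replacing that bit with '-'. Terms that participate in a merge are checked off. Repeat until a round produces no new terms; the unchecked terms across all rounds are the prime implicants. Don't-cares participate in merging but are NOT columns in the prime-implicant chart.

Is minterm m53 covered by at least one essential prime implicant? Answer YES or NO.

YES

[col 0] 000000*, 000001*, 000101*, 000111*, 001000*, 001111*, 010010, 010100*, 010111*, 011000*, 011100*, 011101*, 011111*, 100010*, 100110*, 100111*, 101000*, 101001*, 101100*, 101101*, 110000, 110101*, 110110*, 110111*, 111011
[col 1] -00111*, -01000, -10111*, 0-0111*, 0-1000, 0-1111*, 00-000, 00-111*, 000-01, 00000-, 0001-1, 01-100, 01-111*, 011-00, 0111-1, 01110-, 1-0110*, 1-0111*, 100-10, 10011-*, 101-00*, 101-01*, 10100-*, 10110-*, 1101-1, 11011-*
[col 2] --0111, 0--111, 1-011-, 101-0-
Prime implicants: --0111, -01000, 0--111, 0-1000, 00-000, 000-01, 00000-, 0001-1, 01-100, 010010, 011-00, 0111-1, 01110-, 1-011-, 100-10, 101-0-, 110000, 1101-1, 111011
PI chart (minterm → PIs covering it):
  0 | 00-000,00000-
  1 | 000-01,00000-
  5 | 000-01,0001-1
  7 | --0111,0--111,0001-1
  8 | -01000,0-1000,00-000
  15 | 0--111  (sole → essential)
  18 | 010010  (sole → essential)
  20 | 01-100  (sole → essential)
  23 | --0111,0--111
  24 | 0-1000,011-00
  28 | 01-100,011-00,01110-
  29 | 0111-1,01110-
  31 | 0--111,0111-1
  34 | 100-10  (sole → essential)
  38 | 1-011-,100-10
  39 | --0111,1-011-
  40 | -01000,101-0-
  44 | 101-0-  (sole → essential)
  48 | 110000  (sole → essential)
  53 | 1101-1  (sole → essential)
  54 | 1-011-  (sole → essential)
  55 | --0111,1-011-,1101-1
  59 | 111011  (sole → essential)
Essential prime implicants: 0--111, 01-100, 010010, 1-011-, 100-10, 101-0-, 110000, 1101-1, 111011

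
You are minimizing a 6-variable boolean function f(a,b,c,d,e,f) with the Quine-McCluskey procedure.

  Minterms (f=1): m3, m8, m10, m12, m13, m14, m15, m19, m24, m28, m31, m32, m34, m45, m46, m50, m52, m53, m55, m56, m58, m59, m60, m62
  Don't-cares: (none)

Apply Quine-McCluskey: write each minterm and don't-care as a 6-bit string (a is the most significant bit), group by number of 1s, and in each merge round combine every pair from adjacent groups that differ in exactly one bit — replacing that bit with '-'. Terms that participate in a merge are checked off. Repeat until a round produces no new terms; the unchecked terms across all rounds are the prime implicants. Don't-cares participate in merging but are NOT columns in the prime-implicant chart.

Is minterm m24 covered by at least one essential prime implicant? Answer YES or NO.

[col 0] 000011*, 001000*, 001010*, 001100*, 001101*, 001110*, 001111*, 010011*, 011000*, 011100*, 011111*, 100000*, 100010*, 101101*, 101110*, 110010*, 110100*, 110101*, 110111*, 111000*, 111010*, 111011*, 111100*, 111110*
[col 1] -01101, -01110, -11000*, -11100*, 0-0011, 0-1000*, 0-1100*, 0-1111, 001-00*, 001-10*, 0010-0*, 0011-0*, 0011-1*, 00110-*, 00111-*, 011-00*, 1-0010, 1-1110, 1000-0, 11-010, 11-100, 1101-1, 11010-, 111-00*, 111-10*, 1110-0*, 11101-, 1111-0*
[col 2] -11-00, 0-1-00, 001--0, 0011--, 111--0
Prime implicants: -01101, -01110, -11-00, 0-0011, 0-1-00, 0-1111, 001--0, 0011--, 1-0010, 1-1110, 1000-0, 11-010, 11-100, 1101-1, 11010-, 111--0, 11101-
PI chart (minterm → PIs covering it):
  3 | 0-0011  (sole → essential)
  8 | 0-1-00,001--0
  10 | 001--0  (sole → essential)
  12 | 0-1-00,001--0,0011--
  13 | -01101,0011--
  14 | -01110,001--0,0011--
  15 | 0-1111,0011--
  19 | 0-0011  (sole → essential)
  24 | -11-00,0-1-00
  28 | -11-00,0-1-00
  31 | 0-1111  (sole → essential)
  32 | 1000-0  (sole → essential)
  34 | 1-0010,1000-0
  45 | -01101  (sole → essential)
  46 | -01110,1-1110
  50 | 1-0010,11-010
  52 | 11-100,11010-
  53 | 1101-1,11010-
  55 | 1101-1  (sole → essential)
  56 | -11-00,111--0
  58 | 11-010,111--0,11101-
  59 | 11101-  (sole → essential)
  60 | -11-00,11-100,111--0
  62 | 1-1110,111--0
Essential prime implicants: -01101, 0-0011, 0-1111, 001--0, 1000-0, 1101-1, 11101-

NO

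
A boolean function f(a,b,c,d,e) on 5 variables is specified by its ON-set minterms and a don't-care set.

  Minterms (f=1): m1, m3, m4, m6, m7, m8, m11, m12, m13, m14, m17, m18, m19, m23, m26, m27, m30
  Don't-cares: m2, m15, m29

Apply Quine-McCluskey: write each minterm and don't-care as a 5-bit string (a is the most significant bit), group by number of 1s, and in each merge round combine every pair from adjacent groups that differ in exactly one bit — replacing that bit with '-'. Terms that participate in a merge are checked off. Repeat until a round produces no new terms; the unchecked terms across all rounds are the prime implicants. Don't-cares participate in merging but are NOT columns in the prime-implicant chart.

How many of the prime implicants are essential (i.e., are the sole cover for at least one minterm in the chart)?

4

Round 0: 00001✓ 00010✓ 00011✓ 00100✓ 00110✓ 00111✓ 01000✓ 01011✓ 01100✓ 01101✓ 01110✓ 01111✓ 10001✓ 10010✓ 10011✓ 10111✓ 11010✓ 11011✓ 11101✓ 11110✓
Round 1: -0001✓ -0010✓ -0011✓ -0111✓ -1011✓ -1101 -1110 0-011✓ 0-100✓ 0-110✓ 0-111✓ 00-10✓ 00-11✓ 000-1✓ 0001-✓ 001-0✓ 0011-✓ 01-00 01-11✓ 011-0✓ 011-1✓ 0110-✓ 0111-✓ 1-010✓ 1-011✓ 10-11✓ 100-1✓ 1001-✓ 11-10 1101-✓
Round 2: --011 -0-11 -00-1 -001- 0--11 0-1-0 0-11- 00-1- 011-- 1-01-
PIs = {--011, -0-11, -00-1, -001-, -1101, -1110, 0--11, 0-1-0, 0-11-, 00-1-, 01-00, 011--, 1-01-, 11-10}
Coverage chart:
  m1: -00-1 ←essential
  m3: --011,-0-11,-00-1,-001-,0--11,00-1-
  m4: 0-1-0 ←essential
  m6: 0-1-0,0-11-,00-1-
  m7: -0-11,0--11,0-11-,00-1-
  m8: 01-00 ←essential
  m11: --011,0--11
  m12: 0-1-0,01-00,011--
  m13: -1101,011--
  m14: -1110,0-1-0,0-11-,011--
  m17: -00-1 ←essential
  m18: -001-,1-01-
  m19: --011,-0-11,-00-1,-001-,1-01-
  m23: -0-11 ←essential
  m26: 1-01-,11-10
  m27: --011,1-01-
  m30: -1110,11-10
Essential: -0-11, -00-1, 0-1-0, 01-00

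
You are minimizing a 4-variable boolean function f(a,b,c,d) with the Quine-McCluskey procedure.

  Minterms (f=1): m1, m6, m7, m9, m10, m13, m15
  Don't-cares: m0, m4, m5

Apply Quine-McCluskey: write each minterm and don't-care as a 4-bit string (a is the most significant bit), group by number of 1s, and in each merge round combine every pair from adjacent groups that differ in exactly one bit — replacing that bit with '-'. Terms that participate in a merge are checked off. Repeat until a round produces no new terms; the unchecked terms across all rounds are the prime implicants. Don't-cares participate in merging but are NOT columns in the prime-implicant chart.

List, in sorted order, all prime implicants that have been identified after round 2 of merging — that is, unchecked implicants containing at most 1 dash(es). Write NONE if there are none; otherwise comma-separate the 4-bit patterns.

Round 0: 0000✓ 0001✓ 0100✓ 0101✓ 0110✓ 0111✓ 1001✓ 1010 1101✓ 1111✓
Round 1: -001✓ -101✓ -111✓ 0-00✓ 0-01✓ 000-✓ 01-0✓ 01-1✓ 010-✓ 011-✓ 1-01✓ 11-1✓
Round 2: --01 -1-1 0-0- 01--
PIs = {--01, -1-1, 0-0-, 01--, 1010}

1010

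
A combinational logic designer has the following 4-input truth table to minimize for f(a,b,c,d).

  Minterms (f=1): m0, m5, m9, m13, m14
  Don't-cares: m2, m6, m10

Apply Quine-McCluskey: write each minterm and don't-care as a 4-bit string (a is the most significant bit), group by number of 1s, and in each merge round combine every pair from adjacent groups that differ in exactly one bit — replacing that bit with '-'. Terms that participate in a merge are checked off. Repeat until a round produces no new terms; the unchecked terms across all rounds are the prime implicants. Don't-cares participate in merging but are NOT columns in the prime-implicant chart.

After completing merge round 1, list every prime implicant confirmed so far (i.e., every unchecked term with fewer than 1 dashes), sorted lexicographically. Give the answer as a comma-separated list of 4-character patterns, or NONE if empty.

[col 0] 0000*, 0010*, 0101*, 0110*, 1001*, 1010*, 1101*, 1110*
[col 1] -010*, -101, -110*, 0-10*, 00-0, 1-01, 1-10*
[col 2] --10
Prime implicants: --10, -101, 00-0, 1-01

NONE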